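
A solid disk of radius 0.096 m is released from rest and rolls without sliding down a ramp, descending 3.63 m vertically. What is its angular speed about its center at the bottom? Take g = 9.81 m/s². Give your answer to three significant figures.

Here I = (1/2)MR², so the shape factor k = I/(MR²) = 0.5.
Since it rolls without slipping, ω = v/R and KE = ½Mv² + ½Iω² = ½(1+k)Mv² = (3/4)Mv².
Energy conservation Mgh = ½(1+k)Mv² gives v = √(2gh/(1+k)) = √(2 × 9.81 × 3.63 / 1.5) = 6.891 m/s.
Then ω = v/R = 6.891 / 0.096 ≈ 71.8 rad/s.

ω ≈ 71.8 rad/s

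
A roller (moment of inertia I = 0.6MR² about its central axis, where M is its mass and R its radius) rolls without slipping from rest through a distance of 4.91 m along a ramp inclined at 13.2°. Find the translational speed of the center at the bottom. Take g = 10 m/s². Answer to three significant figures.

With I = 0.6MR², the ratio k = I/(MR²) is 0.6.
Rolling without slipping gives ω = v/R, so the total kinetic energy is ½Mv² + ½Iω² = ½(1+k)Mv² = (4/5)Mv².
The vertical drop is h = L sinθ = 4.91 × sin13.2° = 1.121 m.
Energy conservation: Mgh = (4/5)Mv², so v = √(2gh/(1+k)) = √(2 × 10 × 1.121 / 1.6) ≈ 3.74 m/s.

v ≈ 3.74 m/s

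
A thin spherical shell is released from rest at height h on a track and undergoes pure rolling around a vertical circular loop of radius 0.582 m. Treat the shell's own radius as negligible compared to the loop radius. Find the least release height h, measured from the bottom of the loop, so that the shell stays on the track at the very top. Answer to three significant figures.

h_min ≈ 1.65 m

The moment of inertia is (2/3)MR², giving k ≡ I/(MR²) = 2/3.
At the top of the loop, the minimum-contact condition is Mg = Mv_top²/r, so v_top² = gr.
With ω = v/R, the kinetic energy at speed v is ½(1+k)Mv² = (5/6)Mv².
Energy conservation from release (height h) to the top (height 2r): Mgh = Mg(2r) + (5/6)M·gr.
Thus h_min = 2r + (1+k)r/2 = r(2 + 1.667/2) = 0.582 × 2.833 ≈ 1.65 m.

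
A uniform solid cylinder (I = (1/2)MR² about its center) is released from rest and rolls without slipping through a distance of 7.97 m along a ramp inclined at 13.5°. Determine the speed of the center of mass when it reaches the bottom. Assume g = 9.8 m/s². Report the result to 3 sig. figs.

For this body I = (1/2)MR², i.e. k = I/(MR²) = 0.5.
The rolling condition ω = v/R makes the rotational term ½I(v/R)² = ½kMv², so KE_total = ½(1+k)Mv² = (3/4)Mv².
The vertical drop is h = L sinθ = 7.97 × sin13.5° = 1.861 m.
Setting Mgh = (3/4)Mv² gives v = √(2gh/(1+k)) = √(2·9.8·1.861/1.5) ≈ 4.93 m/s.

v ≈ 4.93 m/s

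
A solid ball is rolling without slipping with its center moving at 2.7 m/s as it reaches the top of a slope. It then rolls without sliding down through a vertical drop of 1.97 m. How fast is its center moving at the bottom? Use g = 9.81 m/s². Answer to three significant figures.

v ≈ 5.91 m/s

Here I = (2/5)MR², so the shape factor k = I/(MR²) = 0.4.
The rolling condition ω = v/R makes the rotational term ½I(v/R)² = ½kMv², so KE_total = ½(1+k)Mv² = (7/10)Mv².
Conserving energy between top and bottom: (7/10)Mv² = (7/10)Mv₀² + Mgh, hence v² = v₀² + 2gh/(1+k).
v = √(2.7² + 2×9.81×1.97/1.4) = √34.9 ≈ 5.91 m/s.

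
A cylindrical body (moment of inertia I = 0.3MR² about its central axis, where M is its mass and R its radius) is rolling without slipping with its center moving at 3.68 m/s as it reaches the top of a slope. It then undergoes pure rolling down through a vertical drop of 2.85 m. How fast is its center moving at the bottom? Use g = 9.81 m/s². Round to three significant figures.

Here I = 0.3MR², so the shape factor k = I/(MR²) = 0.3.
Since it rolls without slipping, ω = v/R and KE = ½Mv² + ½Iω² = ½(1+k)Mv² = (13/20)Mv².
Conserving energy between top and bottom: (13/20)Mv² = (13/20)Mv₀² + Mgh, hence v² = v₀² + 2gh/(1+k).
v = √(3.68² + 2×9.81×2.85/1.3) = √56.56 ≈ 7.52 m/s.

v ≈ 7.52 m/s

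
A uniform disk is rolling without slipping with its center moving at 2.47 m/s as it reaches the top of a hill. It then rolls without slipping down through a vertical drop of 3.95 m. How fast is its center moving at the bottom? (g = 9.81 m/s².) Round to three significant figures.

The moment of inertia is (1/2)MR², giving k ≡ I/(MR²) = 0.5.
The rolling condition ω = v/R makes the rotational term ½I(v/R)² = ½kMv², so KE_total = ½(1+k)Mv² = (3/4)Mv².
Energy conservation: (3/4)Mv₀² + Mgh = (3/4)Mv², so v² = v₀² + 2gh/(1+k).
v = √(2.47² + 2×9.81×3.95/1.5) = √57.77 ≈ 7.60 m/s.

v ≈ 7.60 m/s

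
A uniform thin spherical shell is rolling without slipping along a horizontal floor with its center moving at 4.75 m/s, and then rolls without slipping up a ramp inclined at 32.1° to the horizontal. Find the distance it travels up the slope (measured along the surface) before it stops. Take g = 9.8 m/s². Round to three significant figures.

d ≈ 3.61 m

The moment of inertia is (2/3)MR², giving k ≡ I/(MR²) = 2/3.
Rolling without slipping gives ω = v/R, so the total kinetic energy is ½Mv² + ½Iω² = ½(1+k)Mv² = (5/6)Mv².
Setting this equal to Mgh gives the vertical rise h = (1+k)v₀²/(2g) = 1.667×4.75²/(2×9.8) = 1.919 m.
The distance along the slope is d = h/sinθ = 1.919/sin32.1° ≈ 3.61 m.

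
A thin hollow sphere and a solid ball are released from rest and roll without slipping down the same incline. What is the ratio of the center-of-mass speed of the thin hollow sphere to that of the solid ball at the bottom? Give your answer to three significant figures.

Each satisfies Mgh = ½(1+k)Mv² with k = I/(MR²), so v ∝ 1/√(1+k).
For the thin hollow sphere k = 2/3; for the solid ball k = 0.4.
v₁/v₂ = √((1+k₂)/(1+k₁)) = √(1.4/1.667) ≈ 0.917.

v_ratio ≈ 0.917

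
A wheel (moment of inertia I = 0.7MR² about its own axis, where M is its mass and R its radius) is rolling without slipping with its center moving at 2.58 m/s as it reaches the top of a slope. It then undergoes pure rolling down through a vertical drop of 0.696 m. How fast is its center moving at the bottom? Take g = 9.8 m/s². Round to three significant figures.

With I = 0.7MR², the ratio k = I/(MR²) is 0.7.
Pure rolling means v = ωR; then KE = ½Mv² + ½I(v/R)² = ½(1+k)Mv² = (17/20)Mv².
Conserving energy between top and bottom: (17/20)Mv² = (17/20)Mv₀² + Mgh, hence v² = v₀² + 2gh/(1+k).
v = √(2.58² + 2×9.8×0.696/1.7) = √14.68 ≈ 3.83 m/s.

v ≈ 3.83 m/s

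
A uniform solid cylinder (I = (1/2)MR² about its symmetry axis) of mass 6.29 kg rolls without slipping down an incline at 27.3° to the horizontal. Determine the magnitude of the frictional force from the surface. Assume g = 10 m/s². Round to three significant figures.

For this body I = (1/2)MR², i.e. k = I/(MR²) = 0.5.
Along the incline Mg sinθ − f = Ma, and torque about the center fR = Iα = kMR²(a/R) gives f = kMa.
Combining, a = g sinθ/(1+k) and f = kMa = kMg sinθ/(1+k).
f = 0.5 × 6.29 × 10 × sin27.3° / 1.5 ≈ 9.62 N.

f ≈ 9.62 N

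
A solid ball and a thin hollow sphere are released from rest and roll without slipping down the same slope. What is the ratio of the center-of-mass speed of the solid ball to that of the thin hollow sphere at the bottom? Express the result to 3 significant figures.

v_ratio ≈ 1.09

Each satisfies Mgh = ½(1+k)Mv² with k = I/(MR²), so v ∝ 1/√(1+k).
For the solid ball k = 0.4; for the thin hollow sphere k = 2/3.
v₁/v₂ = √((1+k₂)/(1+k₁)) = √(1.667/1.4) ≈ 1.09.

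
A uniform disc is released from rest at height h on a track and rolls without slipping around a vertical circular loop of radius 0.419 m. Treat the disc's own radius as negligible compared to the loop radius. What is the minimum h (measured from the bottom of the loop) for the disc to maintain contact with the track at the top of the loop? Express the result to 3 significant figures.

h_min ≈ 1.15 m

For this body I = (1/2)MR², i.e. k = I/(MR²) = 0.5.
At the top of the loop, the minimum-contact condition is Mg = Mv_top²/r, so v_top² = gr.
With ω = v/R, the kinetic energy at speed v is ½(1+k)Mv² = (3/4)Mv².
Energy conservation from release (height h) to the top (height 2r): Mgh = Mg(2r) + (3/4)M·gr.
Thus h_min = 2r + (1+k)r/2 = r(2 + 1.5/2) = 0.419 × 2.75 ≈ 1.15 m.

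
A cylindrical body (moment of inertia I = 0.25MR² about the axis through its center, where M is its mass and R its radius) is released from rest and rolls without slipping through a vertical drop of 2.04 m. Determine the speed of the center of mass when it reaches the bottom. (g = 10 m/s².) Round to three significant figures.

v ≈ 5.71 m/s

The moment of inertia is 0.25MR², giving k ≡ I/(MR²) = 0.25.
Pure rolling means v = ωR; then KE = ½Mv² + ½I(v/R)² = ½(1+k)Mv² = (5/8)Mv².
Setting Mgh = (5/8)Mv² gives v = √(2gh/(1+k)) = √(2·10·2.04/1.25) ≈ 5.71 m/s.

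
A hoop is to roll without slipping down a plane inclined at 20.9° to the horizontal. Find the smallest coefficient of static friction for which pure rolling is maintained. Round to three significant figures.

For this body I = MR², i.e. k = I/(MR²) = 1.
Along the incline Mg sinθ − f = Ma, and torque about the center fR = Iα = kMR²(a/R) gives f = kMa.
These give a = g sinθ/(1+k) and the required friction f = kMg sinθ/(1+k).
With N = Mg cosθ, the no-slip condition f ≤ μN gives μ_min = f/N = k tanθ/(1+k).
μ_min = 1 × tan20.9° / 2 ≈ 0.191.

μ_min ≈ 0.191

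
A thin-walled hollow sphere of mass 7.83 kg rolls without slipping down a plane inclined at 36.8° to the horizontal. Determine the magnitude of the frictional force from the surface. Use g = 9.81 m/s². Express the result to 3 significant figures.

f ≈ 18.4 N

For this body I = (2/3)MR², i.e. k = I/(MR²) = 2/3.
Translational: Mg sinθ − f = Ma. Rotational about the CM: fR = Iα = kMRa, so f = kMa.
Combining, a = g sinθ/(1+k) and f = kMa = kMg sinθ/(1+k).
f = (2/3) × 7.83 × 9.81 × sin36.8° / 1.667 ≈ 18.4 N.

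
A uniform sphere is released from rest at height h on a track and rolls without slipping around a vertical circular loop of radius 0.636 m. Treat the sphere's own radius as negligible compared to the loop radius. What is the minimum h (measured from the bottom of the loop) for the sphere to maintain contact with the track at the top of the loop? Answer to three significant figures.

h_min ≈ 1.72 m

Here I = (2/5)MR², so the shape factor k = I/(MR²) = 0.4.
At the top, contact is just lost when gravity alone supplies the centripetal force: Mg = Mv_top²/r, i.e. v_top² = gr.
With ω = v/R, the kinetic energy at speed v is ½(1+k)Mv² = (7/10)Mv².
Energy conservation from release (height h) to the top (height 2r): Mgh = Mg(2r) + (7/10)M·gr.
Thus h_min = 2r + (1+k)r/2 = r(2 + 1.4/2) = 0.636 × 2.7 ≈ 1.72 m.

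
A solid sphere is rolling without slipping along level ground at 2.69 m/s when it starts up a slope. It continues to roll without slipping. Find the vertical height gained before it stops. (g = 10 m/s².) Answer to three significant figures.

h ≈ 0.507 m

Here I = (2/5)MR², so the shape factor k = I/(MR²) = 0.4.
Since it rolls without slipping, ω = v/R and KE = ½Mv² + ½Iω² = ½(1+k)Mv² = (7/10)Mv².
At the top the kinetic energy is zero, so (7/10)Mv₀² = Mgh.
Thus h = (1+k)v₀²/(2g) = 1.4 × 2.69² / (2 × 10) ≈ 0.507 m.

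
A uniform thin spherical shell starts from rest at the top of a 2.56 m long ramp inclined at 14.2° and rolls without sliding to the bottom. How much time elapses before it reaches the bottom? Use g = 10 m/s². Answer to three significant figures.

t ≈ 1.87 s

With I = (2/3)MR², the ratio k = I/(MR²) is 2/3.
Newton's second law down the slope: Mg sinθ − f = Ma. The torque equation fR = Iα (with α = a/R) gives f = kMa.
Hence a = g sinθ/(1+k) = 10×sin14.2°/1.667 = 1.472 m/s².
Starting from rest, L = ½at², so t = √(2L/a) = √(2×2.56/1.472) ≈ 1.87 s.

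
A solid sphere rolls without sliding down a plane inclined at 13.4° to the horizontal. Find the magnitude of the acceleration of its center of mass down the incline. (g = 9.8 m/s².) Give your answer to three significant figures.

a ≈ 1.62 m/s²

With I = (2/5)MR², the ratio k = I/(MR²) is 0.4.
Translational: Mg sinθ − f = Ma. Rotational about the CM: fR = Iα = kMRa, so f = kMa.
Eliminating f: Mg sinθ = (1+k)Ma, so a = g sinθ/(1+k) = 9.8 × sin13.4° / 1.4 ≈ 1.62 m/s².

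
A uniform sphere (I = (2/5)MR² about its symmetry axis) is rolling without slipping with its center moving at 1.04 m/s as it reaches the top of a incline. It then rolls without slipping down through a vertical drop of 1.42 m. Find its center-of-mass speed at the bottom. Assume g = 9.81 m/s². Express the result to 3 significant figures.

The moment of inertia is (2/5)MR², giving k ≡ I/(MR²) = 0.4.
The rolling condition ω = v/R makes the rotational term ½I(v/R)² = ½kMv², so KE_total = ½(1+k)Mv² = (7/10)Mv².
Energy conservation: (7/10)Mv₀² + Mgh = (7/10)Mv², so v² = v₀² + 2gh/(1+k).
v = √(1.04² + 2×9.81×1.42/1.4) = √20.98 ≈ 4.58 m/s.

v ≈ 4.58 m/s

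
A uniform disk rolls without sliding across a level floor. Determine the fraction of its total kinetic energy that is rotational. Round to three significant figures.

fraction ≈ 0.333

For this body I = (1/2)MR², i.e. k = I/(MR²) = 0.5.
With ω = v/R, KE_trans = ½Mv² and KE_rot = ½Iω² = ½kMv², so KE_total = ½(1+k)Mv².
The rotational fraction is therefore k/(1+k) = 0.5/1.5 ≈ 0.333.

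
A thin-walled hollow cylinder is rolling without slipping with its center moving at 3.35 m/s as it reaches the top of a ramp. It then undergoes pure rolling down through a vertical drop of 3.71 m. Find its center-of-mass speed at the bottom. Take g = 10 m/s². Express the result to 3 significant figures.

v ≈ 6.95 m/s

For this body I = MR², i.e. k = I/(MR²) = 1.
Since it rolls without slipping, ω = v/R and KE = ½Mv² + ½Iω² = ½(1+k)Mv² = Mv².
Conserving energy between top and bottom: Mv² = Mv₀² + Mgh, hence v² = v₀² + 2gh/(1+k).
v = √(3.35² + 2×10×3.71/2) = √48.32 ≈ 6.95 m/s.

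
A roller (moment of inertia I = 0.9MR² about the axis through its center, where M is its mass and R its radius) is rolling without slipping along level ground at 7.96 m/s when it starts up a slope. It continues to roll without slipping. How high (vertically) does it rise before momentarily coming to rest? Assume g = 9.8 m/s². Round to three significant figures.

The moment of inertia is 0.9MR², giving k ≡ I/(MR²) = 0.9.
Pure rolling means v = ωR; then KE = ½Mv² + ½I(v/R)² = ½(1+k)Mv² = (19/20)Mv².
At the top the kinetic energy is zero, so (19/20)Mv₀² = Mgh.
Thus h = (1+k)v₀²/(2g) = 1.9 × 7.96² / (2 × 9.8) ≈ 6.14 m.

h ≈ 6.14 m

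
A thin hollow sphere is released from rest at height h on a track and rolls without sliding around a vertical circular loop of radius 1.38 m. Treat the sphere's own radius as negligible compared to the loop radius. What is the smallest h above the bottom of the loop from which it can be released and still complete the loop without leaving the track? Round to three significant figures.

h_min ≈ 3.91 m

Here I = (2/3)MR², so the shape factor k = I/(MR²) = 2/3.
At the top of the loop, the minimum-contact condition is Mg = Mv_top²/r, so v_top² = gr.
With ω = v/R, the kinetic energy at speed v is ½(1+k)Mv² = (5/6)Mv².
Energy conservation from release (height h) to the top (height 2r): Mgh = Mg(2r) + (5/6)M·gr.
Thus h_min = 2r + (1+k)r/2 = r(2 + 1.667/2) = 1.38 × 2.833 ≈ 3.91 m.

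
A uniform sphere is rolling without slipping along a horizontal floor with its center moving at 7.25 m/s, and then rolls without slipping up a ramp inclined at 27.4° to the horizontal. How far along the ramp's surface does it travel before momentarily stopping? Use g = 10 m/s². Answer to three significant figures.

Here I = (2/5)MR², so the shape factor k = I/(MR²) = 0.4.
The rolling condition ω = v/R makes the rotational term ½I(v/R)² = ½kMv², so KE_total = ½(1+k)Mv² = (7/10)Mv².
Setting this equal to Mgh gives the vertical rise h = (1+k)v₀²/(2g) = 1.4×7.25²/(2×10) = 3.679 m.
The distance along the slope is d = h/sinθ = 3.679/sin27.4° ≈ 8.00 m.

d ≈ 8.00 m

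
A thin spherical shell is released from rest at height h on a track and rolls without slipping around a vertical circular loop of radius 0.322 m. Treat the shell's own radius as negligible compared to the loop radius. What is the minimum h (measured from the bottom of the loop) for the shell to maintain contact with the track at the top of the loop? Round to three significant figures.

With I = (2/3)MR², the ratio k = I/(MR²) is 2/3.
At the top, contact is just lost when gravity alone supplies the centripetal force: Mg = Mv_top²/r, i.e. v_top² = gr.
With ω = v/R, the kinetic energy at speed v is ½(1+k)Mv² = (5/6)Mv².
Energy conservation from release (height h) to the top (height 2r): Mgh = Mg(2r) + (5/6)M·gr.
Thus h_min = 2r + (1+k)r/2 = r(2 + 1.667/2) = 0.322 × 2.833 ≈ 0.912 m.

h_min ≈ 0.912 m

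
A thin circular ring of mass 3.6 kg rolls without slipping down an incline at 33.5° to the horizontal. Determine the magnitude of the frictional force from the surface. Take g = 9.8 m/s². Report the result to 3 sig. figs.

The moment of inertia is MR², giving k ≡ I/(MR²) = 1.
Translational: Mg sinθ − f = Ma. Rotational about the CM: fR = Iα = kMRa, so f = kMa.
Combining, a = g sinθ/(1+k) and f = kMa = kMg sinθ/(1+k).
f = 1 × 3.6 × 9.8 × sin33.5° / 2 ≈ 9.74 N.

f ≈ 9.74 N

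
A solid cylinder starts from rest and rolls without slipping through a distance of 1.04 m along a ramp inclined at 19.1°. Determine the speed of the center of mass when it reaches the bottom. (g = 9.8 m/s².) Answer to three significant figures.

The moment of inertia is (1/2)MR², giving k ≡ I/(MR²) = 0.5.
Since it rolls without slipping, ω = v/R and KE = ½Mv² + ½Iω² = ½(1+k)Mv² = (3/4)Mv².
The vertical drop is h = L sinθ = 1.04 × sin19.1° = 0.3403 m.
Energy conservation: Mgh = (3/4)Mv², so v = √(2gh/(1+k)) = √(2 × 9.8 × 0.3403 / 1.5) ≈ 2.11 m/s.

v ≈ 2.11 m/s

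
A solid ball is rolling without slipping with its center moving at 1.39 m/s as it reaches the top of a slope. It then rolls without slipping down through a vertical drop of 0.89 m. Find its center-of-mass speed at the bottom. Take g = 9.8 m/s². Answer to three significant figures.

v ≈ 3.79 m/s

With I = (2/5)MR², the ratio k = I/(MR²) is 0.4.
The rolling condition ω = v/R makes the rotational term ½I(v/R)² = ½kMv², so KE_total = ½(1+k)Mv² = (7/10)Mv².
Energy conservation: (7/10)Mv₀² + Mgh = (7/10)Mv², so v² = v₀² + 2gh/(1+k).
v = √(1.39² + 2×9.8×0.89/1.4) = √14.39 ≈ 3.79 m/s.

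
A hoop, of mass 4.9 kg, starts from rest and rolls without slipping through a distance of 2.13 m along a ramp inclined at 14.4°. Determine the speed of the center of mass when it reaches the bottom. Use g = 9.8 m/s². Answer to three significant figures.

v ≈ 2.28 m/s

For this body I = MR², i.e. k = I/(MR²) = 1.
Since it rolls without slipping, ω = v/R and KE = ½Mv² + ½Iω² = ½(1+k)Mv² = Mv².
The vertical drop is h = L sinθ = 2.13 × sin14.4° = 0.5297 m.
Energy conservation: Mgh = Mv², so v = √(2gh/(1+k)) = √(2 × 9.8 × 0.5297 / 2) ≈ 2.28 m/s.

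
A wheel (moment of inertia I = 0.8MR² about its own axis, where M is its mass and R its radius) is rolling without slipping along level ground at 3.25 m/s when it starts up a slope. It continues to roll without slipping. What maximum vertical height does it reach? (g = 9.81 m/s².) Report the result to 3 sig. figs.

h ≈ 0.969 m

Here I = 0.8MR², so the shape factor k = I/(MR²) = 0.8.
Pure rolling means v = ωR; then KE = ½Mv² + ½I(v/R)² = ½(1+k)Mv² = (9/10)Mv².
At the top the kinetic energy is zero, so (9/10)Mv₀² = Mgh.
Thus h = (1+k)v₀²/(2g) = 1.8 × 3.25² / (2 × 9.81) ≈ 0.969 m.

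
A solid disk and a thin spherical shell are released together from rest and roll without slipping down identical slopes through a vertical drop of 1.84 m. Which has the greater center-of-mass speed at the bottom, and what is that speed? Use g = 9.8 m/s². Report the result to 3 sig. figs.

For rolling without slipping, Mgh = ½(1+k)Mv² where k = I/(MR²), so v = √(2gh/(1+k)).
Solid disk: k = 0.5, giving v = √(2×9.8×1.84/1.5) = 4.903 m/s.
Thin spherical shell: k = 2/3, giving v = √(2×9.8×1.84/1.667) = 4.652 m/s.
The smaller k wins: the solid disk, at ≈ 4.90 m/s.

the solid disk, at v ≈ 4.90 m/s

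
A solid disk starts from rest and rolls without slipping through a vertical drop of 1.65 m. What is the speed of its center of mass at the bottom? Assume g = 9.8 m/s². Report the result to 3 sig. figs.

v ≈ 4.64 m/s

With I = (1/2)MR², the ratio k = I/(MR²) is 0.5.
The rolling condition ω = v/R makes the rotational term ½I(v/R)² = ½kMv², so KE_total = ½(1+k)Mv² = (3/4)Mv².
Setting Mgh = (3/4)Mv² gives v = √(2gh/(1+k)) = √(2·9.8·1.65/1.5) ≈ 4.64 m/s.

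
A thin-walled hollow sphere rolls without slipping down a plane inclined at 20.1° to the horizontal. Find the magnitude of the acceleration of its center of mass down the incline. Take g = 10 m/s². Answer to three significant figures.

a ≈ 2.06 m/s²

Here I = (2/3)MR², so the shape factor k = I/(MR²) = 2/3.
Translational: Mg sinθ − f = Ma. Rotational about the CM: fR = Iα = kMRa, so f = kMa.
Eliminating f: Mg sinθ = (1+k)Ma, so a = g sinθ/(1+k) = 10 × sin20.1° / 1.667 ≈ 2.06 m/s².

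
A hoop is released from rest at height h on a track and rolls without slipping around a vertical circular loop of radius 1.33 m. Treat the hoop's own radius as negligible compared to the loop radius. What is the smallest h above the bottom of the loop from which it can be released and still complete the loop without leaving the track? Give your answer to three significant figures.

h_min ≈ 3.99 m

The moment of inertia is MR², giving k ≡ I/(MR²) = 1.
At the top, contact is just lost when gravity alone supplies the centripetal force: Mg = Mv_top²/r, i.e. v_top² = gr.
With ω = v/R, the kinetic energy at speed v is ½(1+k)Mv² = Mv².
Energy conservation from release (height h) to the top (height 2r): Mgh = Mg(2r) + M·gr.
Thus h_min = 2r + (1+k)r/2 = r(2 + 2/2) = 1.33 × 3 ≈ 3.99 m.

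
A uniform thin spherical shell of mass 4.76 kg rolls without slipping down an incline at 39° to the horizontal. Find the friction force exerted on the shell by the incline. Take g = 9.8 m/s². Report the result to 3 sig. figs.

f ≈ 11.7 N

With I = (2/3)MR², the ratio k = I/(MR²) is 2/3.
Along the incline Mg sinθ − f = Ma, and torque about the center fR = Iα = kMR²(a/R) gives f = kMa.
Combining, a = g sinθ/(1+k) and f = kMa = kMg sinθ/(1+k).
f = (2/3) × 4.76 × 9.8 × sin39° / 1.667 ≈ 11.7 N.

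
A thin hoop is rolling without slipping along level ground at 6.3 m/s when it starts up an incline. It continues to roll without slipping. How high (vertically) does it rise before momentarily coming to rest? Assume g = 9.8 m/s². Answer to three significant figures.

h ≈ 4.05 m

Here I = MR², so the shape factor k = I/(MR²) = 1.
The rolling condition ω = v/R makes the rotational term ½I(v/R)² = ½kMv², so KE_total = ½(1+k)Mv² = Mv².
At the top the kinetic energy is zero, so Mv₀² = Mgh.
Thus h = (1+k)v₀²/(2g) = 2 × 6.3² / (2 × 9.8) ≈ 4.05 m.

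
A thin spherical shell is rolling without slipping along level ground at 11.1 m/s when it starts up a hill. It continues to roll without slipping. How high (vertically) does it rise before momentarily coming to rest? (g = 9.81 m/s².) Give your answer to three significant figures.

Here I = (2/3)MR², so the shape factor k = I/(MR²) = 2/3.
Since it rolls without slipping, ω = v/R and KE = ½Mv² + ½Iω² = ½(1+k)Mv² = (5/6)Mv².
At the top the kinetic energy is zero, so (5/6)Mv₀² = Mgh.
Thus h = (1+k)v₀²/(2g) = 1.667 × 11.1² / (2 × 9.81) ≈ 10.5 m.

h ≈ 10.5 m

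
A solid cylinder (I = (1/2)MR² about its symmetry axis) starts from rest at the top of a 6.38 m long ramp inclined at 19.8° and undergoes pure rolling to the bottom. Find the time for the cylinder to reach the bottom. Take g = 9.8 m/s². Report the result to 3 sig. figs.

Here I = (1/2)MR², so the shape factor k = I/(MR²) = 0.5.
Newton's second law down the slope: Mg sinθ − f = Ma. The torque equation fR = Iα (with α = a/R) gives f = kMa.
Hence a = g sinθ/(1+k) = 9.8×sin19.8°/1.5 = 2.213 m/s².
With constant a from rest, t = √(2L/a) = √(2·6.38/2.213) ≈ 2.40 s.

t ≈ 2.40 s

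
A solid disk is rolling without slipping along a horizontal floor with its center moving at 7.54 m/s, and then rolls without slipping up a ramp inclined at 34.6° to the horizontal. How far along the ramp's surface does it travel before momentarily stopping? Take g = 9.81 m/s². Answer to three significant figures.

With I = (1/2)MR², the ratio k = I/(MR²) is 0.5.
The rolling condition ω = v/R makes the rotational term ½I(v/R)² = ½kMv², so KE_total = ½(1+k)Mv² = (3/4)Mv².
Setting this equal to Mgh gives the vertical rise h = (1+k)v₀²/(2g) = 1.5×7.54²/(2×9.81) = 4.346 m.
Along the incline, d = h/sinθ = 4.346/sin34.6° ≈ 7.65 m.

d ≈ 7.65 m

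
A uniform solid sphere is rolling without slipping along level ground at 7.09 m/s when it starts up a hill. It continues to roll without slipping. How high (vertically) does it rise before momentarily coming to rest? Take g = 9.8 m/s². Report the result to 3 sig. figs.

h ≈ 3.59 m

The moment of inertia is (2/5)MR², giving k ≡ I/(MR²) = 0.4.
Since it rolls without slipping, ω = v/R and KE = ½Mv² + ½Iω² = ½(1+k)Mv² = (7/10)Mv².
At the top the kinetic energy is zero, so (7/10)Mv₀² = Mgh.
Thus h = (1+k)v₀²/(2g) = 1.4 × 7.09² / (2 × 9.8) ≈ 3.59 m.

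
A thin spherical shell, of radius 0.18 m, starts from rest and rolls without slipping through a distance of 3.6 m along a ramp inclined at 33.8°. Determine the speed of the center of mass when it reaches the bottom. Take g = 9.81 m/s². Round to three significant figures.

v ≈ 4.86 m/s

With I = (2/3)MR², the ratio k = I/(MR²) is 2/3.
Rolling without slipping gives ω = v/R, so the total kinetic energy is ½Mv² + ½Iω² = ½(1+k)Mv² = (5/6)Mv².
The vertical drop is h = L sinθ = 3.6 × sin33.8° = 2.003 m.
Setting Mgh = (5/6)Mv² gives v = √(2gh/(1+k)) = √(2·9.81·2.003/1.667) ≈ 4.86 m/s.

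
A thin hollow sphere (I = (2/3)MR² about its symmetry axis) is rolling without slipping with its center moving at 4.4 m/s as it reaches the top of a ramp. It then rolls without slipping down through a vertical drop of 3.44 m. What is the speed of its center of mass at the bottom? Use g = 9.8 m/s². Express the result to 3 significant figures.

v ≈ 7.73 m/s

Here I = (2/3)MR², so the shape factor k = I/(MR²) = 2/3.
Rolling without slipping gives ω = v/R, so the total kinetic energy is ½Mv² + ½Iω² = ½(1+k)Mv² = (5/6)Mv².
Conserving energy between top and bottom: (5/6)Mv² = (5/6)Mv₀² + Mgh, hence v² = v₀² + 2gh/(1+k).
v = √(4.4² + 2×9.8×3.44/1.667) = √59.81 ≈ 7.73 m/s.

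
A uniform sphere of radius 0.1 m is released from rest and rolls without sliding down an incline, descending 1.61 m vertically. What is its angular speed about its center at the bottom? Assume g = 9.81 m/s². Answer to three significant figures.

The moment of inertia is (2/5)MR², giving k ≡ I/(MR²) = 0.4.
Pure rolling means v = ωR; then KE = ½Mv² + ½I(v/R)² = ½(1+k)Mv² = (7/10)Mv².
Energy conservation Mgh = ½(1+k)Mv² gives v = √(2gh/(1+k)) = √(2 × 9.81 × 1.61 / 1.4) = 4.75 m/s.
Then ω = v/R = 4.75 / 0.1 ≈ 47.5 rad/s.

ω ≈ 47.5 rad/s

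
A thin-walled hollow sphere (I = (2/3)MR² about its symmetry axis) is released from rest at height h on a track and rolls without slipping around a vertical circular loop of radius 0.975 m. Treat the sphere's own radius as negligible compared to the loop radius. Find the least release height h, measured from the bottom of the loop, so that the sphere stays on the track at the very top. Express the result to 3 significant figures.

The moment of inertia is (2/3)MR², giving k ≡ I/(MR²) = 2/3.
At the top of the loop, the minimum-contact condition is Mg = Mv_top²/r, so v_top² = gr.
With ω = v/R, the kinetic energy at speed v is ½(1+k)Mv² = (5/6)Mv².
Energy conservation from release (height h) to the top (height 2r): Mgh = Mg(2r) + (5/6)M·gr.
Thus h_min = 2r + (1+k)r/2 = r(2 + 1.667/2) = 0.975 × 2.833 ≈ 2.76 m.

h_min ≈ 2.76 m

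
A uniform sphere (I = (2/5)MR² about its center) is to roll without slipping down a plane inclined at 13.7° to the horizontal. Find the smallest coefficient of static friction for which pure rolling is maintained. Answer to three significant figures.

Here I = (2/5)MR², so the shape factor k = I/(MR²) = 0.4.
Translational: Mg sinθ − f = Ma. Rotational about the CM: fR = Iα = kMRa, so f = kMa.
These give a = g sinθ/(1+k) and the required friction f = kMg sinθ/(1+k).
With N = Mg cosθ, the no-slip condition f ≤ μN gives μ_min = f/N = k tanθ/(1+k).
μ_min = 0.4 × tan13.7° / 1.4 ≈ 0.0696.

μ_min ≈ 0.0696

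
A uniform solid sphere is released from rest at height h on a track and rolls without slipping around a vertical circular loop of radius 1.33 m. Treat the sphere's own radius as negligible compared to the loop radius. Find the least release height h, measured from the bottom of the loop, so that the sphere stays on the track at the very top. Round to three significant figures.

For this body I = (2/5)MR², i.e. k = I/(MR²) = 0.4.
At the top, contact is just lost when gravity alone supplies the centripetal force: Mg = Mv_top²/r, i.e. v_top² = gr.
With ω = v/R, the kinetic energy at speed v is ½(1+k)Mv² = (7/10)Mv².
Energy conservation from release (height h) to the top (height 2r): Mgh = Mg(2r) + (7/10)M·gr.
Thus h_min = 2r + (1+k)r/2 = r(2 + 1.4/2) = 1.33 × 2.7 ≈ 3.59 m.

h_min ≈ 3.59 m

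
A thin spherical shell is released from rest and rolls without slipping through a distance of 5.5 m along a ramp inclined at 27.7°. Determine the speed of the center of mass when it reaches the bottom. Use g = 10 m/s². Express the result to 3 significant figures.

v ≈ 5.54 m/s

Here I = (2/3)MR², so the shape factor k = I/(MR²) = 2/3.
Since it rolls without slipping, ω = v/R and KE = ½Mv² + ½Iω² = ½(1+k)Mv² = (5/6)Mv².
The vertical drop is h = L sinθ = 5.5 × sin27.7° = 2.557 m.
Setting Mgh = (5/6)Mv² gives v = √(2gh/(1+k)) = √(2·10·2.557/1.667) ≈ 5.54 m/s.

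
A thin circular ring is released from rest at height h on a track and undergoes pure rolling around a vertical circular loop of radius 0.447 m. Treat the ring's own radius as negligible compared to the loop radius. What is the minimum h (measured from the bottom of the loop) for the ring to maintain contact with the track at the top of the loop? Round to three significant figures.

With I = MR², the ratio k = I/(MR²) is 1.
At the top, contact is just lost when gravity alone supplies the centripetal force: Mg = Mv_top²/r, i.e. v_top² = gr.
With ω = v/R, the kinetic energy at speed v is ½(1+k)Mv² = Mv².
Energy conservation from release (height h) to the top (height 2r): Mgh = Mg(2r) + M·gr.
Thus h_min = 2r + (1+k)r/2 = r(2 + 2/2) = 0.447 × 3 ≈ 1.34 m.

h_min ≈ 1.34 m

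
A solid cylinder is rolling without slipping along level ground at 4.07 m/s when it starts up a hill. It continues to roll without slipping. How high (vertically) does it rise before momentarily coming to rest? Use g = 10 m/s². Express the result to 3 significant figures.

With I = (1/2)MR², the ratio k = I/(MR²) is 0.5.
Rolling without slipping gives ω = v/R, so the total kinetic energy is ½Mv² + ½Iω² = ½(1+k)Mv² = (3/4)Mv².
All of this converts to potential energy at the highest point: (3/4)Mv₀² = Mgh.
Thus h = (1+k)v₀²/(2g) = 1.5 × 4.07² / (2 × 10) ≈ 1.24 m.

h ≈ 1.24 m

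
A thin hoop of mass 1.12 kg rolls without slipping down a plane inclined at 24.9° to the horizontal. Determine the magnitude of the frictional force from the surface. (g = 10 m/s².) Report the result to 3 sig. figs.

f ≈ 2.36 N

With I = MR², the ratio k = I/(MR²) is 1.
Along the incline Mg sinθ − f = Ma, and torque about the center fR = Iα = kMR²(a/R) gives f = kMa.
Combining, a = g sinθ/(1+k) and f = kMa = kMg sinθ/(1+k).
f = 1 × 1.12 × 10 × sin24.9° / 2 ≈ 2.36 N.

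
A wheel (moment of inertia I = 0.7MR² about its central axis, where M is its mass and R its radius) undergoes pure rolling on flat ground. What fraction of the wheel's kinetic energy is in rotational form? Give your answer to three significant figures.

fraction ≈ 0.412

Here I = 0.7MR², so the shape factor k = I/(MR²) = 0.7.
With ω = v/R, KE_trans = ½Mv² and KE_rot = ½Iω² = ½kMv², so KE_total = ½(1+k)Mv².
The rotational fraction is therefore k/(1+k) = 0.7/1.7 ≈ 0.412.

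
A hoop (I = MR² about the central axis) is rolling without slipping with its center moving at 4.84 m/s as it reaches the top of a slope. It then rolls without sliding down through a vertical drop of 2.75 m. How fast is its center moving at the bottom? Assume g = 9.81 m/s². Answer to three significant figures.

v ≈ 7.10 m/s

Here I = MR², so the shape factor k = I/(MR²) = 1.
Since it rolls without slipping, ω = v/R and KE = ½Mv² + ½Iω² = ½(1+k)Mv² = Mv².
Conserving energy between top and bottom: Mv² = Mv₀² + Mgh, hence v² = v₀² + 2gh/(1+k).
v = √(4.84² + 2×9.81×2.75/2) = √50.4 ≈ 7.10 m/s.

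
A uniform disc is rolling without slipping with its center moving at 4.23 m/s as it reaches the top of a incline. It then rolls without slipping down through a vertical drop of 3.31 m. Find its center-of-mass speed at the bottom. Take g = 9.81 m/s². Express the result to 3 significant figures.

v ≈ 7.82 m/s

For this body I = (1/2)MR², i.e. k = I/(MR²) = 0.5.
Rolling without slipping gives ω = v/R, so the total kinetic energy is ½Mv² + ½Iω² = ½(1+k)Mv² = (3/4)Mv².
Conserving energy between top and bottom: (3/4)Mv² = (3/4)Mv₀² + Mgh, hence v² = v₀² + 2gh/(1+k).
v = √(4.23² + 2×9.81×3.31/1.5) = √61.19 ≈ 7.82 m/s.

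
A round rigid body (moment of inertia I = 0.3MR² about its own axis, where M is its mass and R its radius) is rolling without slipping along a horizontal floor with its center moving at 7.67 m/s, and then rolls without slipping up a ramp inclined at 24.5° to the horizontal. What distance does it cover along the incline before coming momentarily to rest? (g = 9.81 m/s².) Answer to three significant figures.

Here I = 0.3MR², so the shape factor k = I/(MR²) = 0.3.
The rolling condition ω = v/R makes the rotational term ½I(v/R)² = ½kMv², so KE_total = ½(1+k)Mv² = (13/20)Mv².
Setting this equal to Mgh gives the vertical rise h = (1+k)v₀²/(2g) = 1.3×7.67²/(2×9.81) = 3.898 m.
The distance along the slope is d = h/sinθ = 3.898/sin24.5° ≈ 9.40 m.

d ≈ 9.40 m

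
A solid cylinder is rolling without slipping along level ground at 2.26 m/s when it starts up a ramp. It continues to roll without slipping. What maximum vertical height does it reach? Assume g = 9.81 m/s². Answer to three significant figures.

h ≈ 0.390 m

Here I = (1/2)MR², so the shape factor k = I/(MR²) = 0.5.
The rolling condition ω = v/R makes the rotational term ½I(v/R)² = ½kMv², so KE_total = ½(1+k)Mv² = (3/4)Mv².
All of this converts to potential energy at the highest point: (3/4)Mv₀² = Mgh.
Thus h = (1+k)v₀²/(2g) = 1.5 × 2.26² / (2 × 9.81) ≈ 0.390 m.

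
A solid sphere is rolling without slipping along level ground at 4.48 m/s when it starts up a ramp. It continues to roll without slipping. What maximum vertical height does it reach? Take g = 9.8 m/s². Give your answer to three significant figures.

With I = (2/5)MR², the ratio k = I/(MR²) is 0.4.
Pure rolling means v = ωR; then KE = ½Mv² + ½I(v/R)² = ½(1+k)Mv² = (7/10)Mv².
At the top the kinetic energy is zero, so (7/10)Mv₀² = Mgh.
Thus h = (1+k)v₀²/(2g) = 1.4 × 4.48² / (2 × 9.8) ≈ 1.43 m.

h ≈ 1.43 m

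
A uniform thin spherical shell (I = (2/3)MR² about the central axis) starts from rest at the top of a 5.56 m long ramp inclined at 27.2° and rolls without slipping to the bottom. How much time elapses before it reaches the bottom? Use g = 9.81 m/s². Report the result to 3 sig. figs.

Here I = (2/3)MR², so the shape factor k = I/(MR²) = 2/3.
Along the incline Mg sinθ − f = Ma, and torque about the center fR = Iα = kMR²(a/R) gives f = kMa.
Hence a = g sinθ/(1+k) = 9.81×sin27.2°/1.667 = 2.69 m/s².
With constant a from rest, t = √(2L/a) = √(2·5.56/2.69) ≈ 2.03 s.

t ≈ 2.03 s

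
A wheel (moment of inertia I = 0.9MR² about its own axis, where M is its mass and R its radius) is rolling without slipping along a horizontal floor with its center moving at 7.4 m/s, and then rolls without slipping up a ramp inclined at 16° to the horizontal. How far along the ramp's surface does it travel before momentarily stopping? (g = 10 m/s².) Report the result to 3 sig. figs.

d ≈ 18.9 m

For this body I = 0.9MR², i.e. k = I/(MR²) = 0.9.
Rolling without slipping gives ω = v/R, so the total kinetic energy is ½Mv² + ½Iω² = ½(1+k)Mv² = (19/20)Mv².
Setting this equal to Mgh gives the vertical rise h = (1+k)v₀²/(2g) = 1.9×7.4²/(2×10) = 5.202 m.
Along the incline, d = h/sinθ = 5.202/sin16° ≈ 18.9 m.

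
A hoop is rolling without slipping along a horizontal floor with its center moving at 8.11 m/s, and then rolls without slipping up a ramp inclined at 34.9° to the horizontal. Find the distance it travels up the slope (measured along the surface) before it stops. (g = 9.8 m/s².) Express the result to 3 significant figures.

d ≈ 11.7 m

With I = MR², the ratio k = I/(MR²) is 1.
The rolling condition ω = v/R makes the rotational term ½I(v/R)² = ½kMv², so KE_total = ½(1+k)Mv² = Mv².
Setting this equal to Mgh gives the vertical rise h = (1+k)v₀²/(2g) = 2×8.11²/(2×9.8) = 6.711 m.
Along the incline, d = h/sinθ = 6.711/sin34.9° ≈ 11.7 m.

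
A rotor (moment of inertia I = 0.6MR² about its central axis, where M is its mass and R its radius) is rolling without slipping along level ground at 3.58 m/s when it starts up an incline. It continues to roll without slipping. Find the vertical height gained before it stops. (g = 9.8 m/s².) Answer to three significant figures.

With I = 0.6MR², the ratio k = I/(MR²) is 0.6.
Pure rolling means v = ωR; then KE = ½Mv² + ½I(v/R)² = ½(1+k)Mv² = (4/5)Mv².
At the top the kinetic energy is zero, so (4/5)Mv₀² = Mgh.
Thus h = (1+k)v₀²/(2g) = 1.6 × 3.58² / (2 × 9.8) ≈ 1.05 m.

h ≈ 1.05 m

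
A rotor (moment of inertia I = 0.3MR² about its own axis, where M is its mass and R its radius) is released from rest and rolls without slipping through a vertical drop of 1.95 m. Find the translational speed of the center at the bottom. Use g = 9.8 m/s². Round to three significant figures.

Here I = 0.3MR², so the shape factor k = I/(MR²) = 0.3.
Pure rolling means v = ωR; then KE = ½Mv² + ½I(v/R)² = ½(1+k)Mv² = (13/20)Mv².
Setting Mgh = (13/20)Mv² gives v = √(2gh/(1+k)) = √(2·9.8·1.95/1.3) ≈ 5.42 m/s.

v ≈ 5.42 m/s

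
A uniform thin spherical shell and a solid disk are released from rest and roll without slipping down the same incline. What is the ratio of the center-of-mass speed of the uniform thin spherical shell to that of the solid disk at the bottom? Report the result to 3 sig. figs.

Each satisfies Mgh = ½(1+k)Mv² with k = I/(MR²), so v ∝ 1/√(1+k).
For the uniform thin spherical shell k = 2/3; for the solid disk k = 0.5.
v₁/v₂ = √((1+k₂)/(1+k₁)) = √(1.5/1.667) ≈ 0.949.

v_ratio ≈ 0.949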